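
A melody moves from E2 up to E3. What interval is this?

P8

E to E is the same letter name, plus an octave, so the interval is some kind of octave.
E2 to E3 is 12 semitones, matching the perfect octave exactly, so the quality is perfect.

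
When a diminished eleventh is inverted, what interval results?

First reduce the compound diminished eleventh to its simple form, a diminished fourth.
Inverted interval numbers add to nine, so a fourth pairs with a fifth (4 + 5 = 9).
The quality also flips — diminished becomes augmented — giving an augmented fifth.

augmented fifth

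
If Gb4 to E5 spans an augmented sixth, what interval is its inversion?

The rule of nine gives the new number: 9 − 6 = 3, so a sixth becomes a third.
The quality also flips — augmented becomes diminished — giving a diminished third.

diminished third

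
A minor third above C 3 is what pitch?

The third takes the letter from C up to E.
Moving 3 semitones up from C3 (the size of a minor third) reaches Eb3.

E flat 3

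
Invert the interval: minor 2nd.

major seventh

Interval numbers invert to sum to nine: 2 + 7 = 9, so a second inverts to a seventh.
And minor becomes major under inversion, so we get a major seventh.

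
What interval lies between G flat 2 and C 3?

G to C spans four letter names (G-A-B-C), so the interval is some kind of fourth.
Gb2 to C3 spans 6 semitones — one semitone wider than the perfect fourth (5) — giving an augmented fourth.

A4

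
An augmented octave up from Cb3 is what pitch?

For an octave the letter name doesn't change: still C, an octave up.
Moving 13 semitones up from Cb3 (the size of an augmented octave) reaches C4.

C4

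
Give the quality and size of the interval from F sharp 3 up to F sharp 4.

F to F is the same letter name, plus an octave — that makes it an octave of some quality.
The perfect octave spans 12 semitones, and F#3 to F#4 is exactly 12 semitones — so this is a perfect octave.

perfect octave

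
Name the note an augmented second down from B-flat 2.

Two letter names down from B: A.
An augmented second spans 3 semitones, so from Bb2 the target pitch is Abb2.

A-double-flat 2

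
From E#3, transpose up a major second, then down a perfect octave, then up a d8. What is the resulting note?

F#3

A major second up from E#3 is F##3.
A perfect octave down from F##3 is F##2.
F##2 up a diminished octave → F#3 (11 semitones).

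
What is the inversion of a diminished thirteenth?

First reduce the compound diminished thirteenth to its simple form, a diminished sixth.
Interval numbers invert to sum to nine: 6 + 3 = 9, so a sixth inverts to a third.
And diminished becomes augmented under inversion, so we get an augmented third.

augmented third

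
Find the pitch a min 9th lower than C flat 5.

The ninth's letter: C down two letter names plus an octave → B.
A minor ninth is 13 semitones; 13 semitones down from Cb5 gives Bb3.

B flat 3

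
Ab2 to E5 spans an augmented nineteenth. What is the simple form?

Each octave removed subtracts seven from the number: 19 − 14 = 5.
Quality carries through unchanged, so the simple form is an augmented fifth.

augmented fifth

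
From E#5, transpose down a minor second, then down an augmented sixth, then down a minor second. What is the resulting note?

E#4

Down a minor second from E#5: D##5 (1 semitone down).
D##5 down an augmented sixth → F#4 (10 semitones).
Down a minor second from F#4: E#4 (1 semitone down).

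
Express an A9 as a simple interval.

augmented second

Each octave removed subtracts seven from the number: 9 − 7 = 2.
Quality carries through unchanged, so the simple form is an augmented second.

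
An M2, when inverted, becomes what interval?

minor seventh

Interval numbers invert to sum to nine: 2 + 7 = 9, so a second inverts to a seventh.
The quality also flips — major becomes minor — giving a minor seventh.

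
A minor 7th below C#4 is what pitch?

The seventh takes the letter from C down to D.
A minor seventh is 10 semitones; 10 semitones down from C#4 gives D#3.

D#3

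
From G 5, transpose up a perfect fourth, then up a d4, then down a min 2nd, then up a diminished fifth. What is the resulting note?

A perfect fourth up from G5 is C6.
Up a diminished fourth from C6: Fb6 (4 semitones up).
Down a minor second from Fb6: Eb6 (1 semitone down).
A diminished fifth up from Eb6 is Bbb6.

B double-flat 6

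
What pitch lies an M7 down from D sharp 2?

Counting seven letter names down from D lands on E.
A major seventh spans 11 semitones, so from D#2 the target pitch is E1.

E 1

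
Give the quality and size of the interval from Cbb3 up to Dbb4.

major ninth

C to D spans two letter names (C-D), plus an octave — that makes it a ninth of some quality.
The major ninth spans 14 semitones, and Cbb3 to Dbb4 is exactly 14 semitones — so this is a major ninth.
(Equivalently, a compound major second: a major second plus an octave.)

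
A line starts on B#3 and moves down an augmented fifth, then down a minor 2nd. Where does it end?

An augmented fifth down from B#3 is E3.
A minor second down from E3 is D#3.

D#3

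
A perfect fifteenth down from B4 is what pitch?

For a fifteenth the letter name doesn't change: still B, two octaves down.
A perfect fifteenth is 24 semitones; 24 semitones down from B4 gives B2.

B2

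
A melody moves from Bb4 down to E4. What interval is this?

Descending from Bb4 to E4 is the same interval as ascending E4 to Bb4.
E to B spans five letter names (E-F-G-A-B) — that makes it a fifth of some quality.
A perfect fifth would be 7 semitones; E4 to Bb4 is 6, one semitone narrower, so the interval is diminished.

diminished fifth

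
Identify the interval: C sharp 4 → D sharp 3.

minor seventh

Descending from C#4 to D#3 is the same interval as ascending D#3 to C#4.
D to C spans seven letter names (D-E-F-G-A-B-C) — that makes it a seventh of some quality.
At 10 semitones, D#3→C#4 falls one short of a major seventh: minor.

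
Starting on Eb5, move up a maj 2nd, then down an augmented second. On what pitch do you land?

Ebb5

Up a major second from Eb5: F5 (2 semitones up).
F5 down an augmented second → Ebb5 (3 semitones).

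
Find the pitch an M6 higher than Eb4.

Counting six letter names up from E lands on C.
Moving 9 semitones up from Eb4 (the size of a major sixth) reaches C5.

C5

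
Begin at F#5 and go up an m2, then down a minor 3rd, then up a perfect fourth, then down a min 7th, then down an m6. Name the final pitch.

D#4

A minor second up from F#5 is G5.
Down a minor third from G5: E5 (3 semitones down).
Up a perfect fourth from E5: A5 (5 semitones up).
A minor seventh down from A5 is B4.
Down a minor sixth from B4: D#4 (8 semitones down).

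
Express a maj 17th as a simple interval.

Each octave removed subtracts seven from the number: 17 − 14 = 3.
That makes a major seventeenth a compound major third — 2 octaves plus a major third.

major third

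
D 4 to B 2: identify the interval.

minor tenth

Descending from D4 to B2 is the same interval as ascending B2 to D4.
B to D spans three letter names (B-C-D), plus an octave, so the interval is some kind of tenth.
B2 to D4 is 15 semitones, a half step short of the major tenth (16), so this is minor.
(Equivalently, a compound minor third: a minor third plus an octave.)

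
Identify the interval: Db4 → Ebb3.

Descending from Db4 to Ebb3 is the same interval as ascending Ebb3 to Db4.
E to D spans seven letter names (E-F-G-A-B-C-D), so the interval is some kind of seventh.
Counting semitones, Ebb3→Db4 is 11, which is the major seventh.

major seventh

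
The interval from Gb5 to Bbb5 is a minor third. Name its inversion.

The rule of nine gives the new number: 9 − 3 = 6, so a third becomes a sixth.
Quality inverts too: minor becomes major. That makes the inversion a major sixth.

M6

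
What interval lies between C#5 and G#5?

C to G spans five letter names (C-D-E-F-G): a fifth.
The perfect fifth spans 7 semitones, and C#5 to G#5 is exactly 7 semitones — so this is a perfect fifth.

perfect 5th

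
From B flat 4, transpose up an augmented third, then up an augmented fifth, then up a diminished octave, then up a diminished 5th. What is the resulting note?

An augmented third up from Bb4 is D#5.
Up an augmented fifth from D#5: A##5 (8 semitones up).
A##5 up a diminished octave → A#6 (11 semitones).
A diminished fifth up from A#6 is E7.

E 7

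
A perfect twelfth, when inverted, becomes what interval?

P4

First reduce the compound perfect twelfth to its simple form, a perfect fifth.
Interval numbers invert to sum to nine: 5 + 4 = 9, so a fifth inverts to a fourth.
And perfect stays perfect under inversion, so we get a perfect fourth.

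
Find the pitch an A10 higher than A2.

C##4

Counting three letter names plus an octave up from A lands on C.
An augmented tenth is 17 semitones; 17 semitones up from A2 gives C##4.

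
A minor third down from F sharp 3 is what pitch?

D sharp 3

Three letter names down from F: D.
A minor third spans 3 semitones, so from F#3 the target pitch is D#3.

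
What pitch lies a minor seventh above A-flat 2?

G-flat 3

Counting seven letter names up from A lands on G.
A minor seventh is 10 semitones; 10 semitones up from Ab2 gives Gb3.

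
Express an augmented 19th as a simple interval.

augmented fifth

Take out 2 octaves (14 from the number): 19 − 14 = 5.
Quality carries through unchanged, so the simple form is an augmented fifth.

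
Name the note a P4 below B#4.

The fourth takes the letter from B down to F.
Moving 5 semitones down from B#4 (the size of a perfect fourth) reaches F##4.

F##4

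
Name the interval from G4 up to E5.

major sixth

G to E spans six letter names (G-A-B-C-D-E): a sixth.
G4 to E5 is 9 semitones, matching the major sixth exactly, so the quality is major.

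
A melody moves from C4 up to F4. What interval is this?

perfect fourth

C to F spans four letter names (C-D-E-F), so the interval is some kind of fourth.
The perfect fourth spans 5 semitones, and C4 to F4 is exactly 5 semitones — so this is a perfect fourth.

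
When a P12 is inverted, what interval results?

First reduce the compound perfect twelfth to its simple form, a perfect fifth.
Interval numbers invert to sum to nine: 5 + 4 = 9, so a fifth inverts to a fourth.
Quality inverts too: perfect stays perfect. That makes the inversion a perfect fourth.

P4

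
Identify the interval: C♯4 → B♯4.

C to B spans seven letter names (C-D-E-F-G-A-B): a seventh.
C#4 to B#4 is 11 semitones, matching the major seventh exactly, so the quality is major.

M7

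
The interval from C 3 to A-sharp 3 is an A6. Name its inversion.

d3

Interval numbers invert to sum to nine: 6 + 3 = 9, so a sixth inverts to a third.
Quality inverts too: augmented becomes diminished. That makes the inversion a diminished third.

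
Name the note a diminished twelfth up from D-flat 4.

Counting five letter names plus an octave up from D lands on A.
Moving 18 semitones up from Db4 (the size of a diminished twelfth) reaches Abb5.

A-double-flat 5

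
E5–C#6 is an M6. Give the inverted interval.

minor 3rd

Interval numbers invert to sum to nine: 6 + 3 = 9, so a sixth inverts to a third.
The quality also flips — major becomes minor — giving a minor third.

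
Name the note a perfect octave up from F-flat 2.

F-flat 3

The letter stays F (same as the start), shifted an octave up.
Moving 12 semitones up from Fb2 (the size of a perfect octave) reaches Fb3.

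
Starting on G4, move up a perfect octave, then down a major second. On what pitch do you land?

F5

A perfect octave up from G4 is G5.
Down a major second from G5: F5 (2 semitones down).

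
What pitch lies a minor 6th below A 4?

Six letter names down from A: C.
A minor sixth spans 8 semitones, so from A4 the target pitch is C#4.

C-sharp 4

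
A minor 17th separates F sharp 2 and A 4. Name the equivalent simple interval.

minor 3rd

Each octave removed subtracts seven from the number: 17 − 14 = 3.
So a minor seventeenth is 2 octaves plus a minor third. The quality is unchanged.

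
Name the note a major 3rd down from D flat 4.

B double-flat 3

Three letter names down from D: B.
A major third spans 4 semitones, so from Db4 the target pitch is Bbb3.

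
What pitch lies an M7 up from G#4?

Seven letter names up from G: F.
A major seventh spans 11 semitones, so from G#4 the target pitch is F##5.

F##5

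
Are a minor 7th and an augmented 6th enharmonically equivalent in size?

A minor seventh spans 10 semitones, and an augmented sixth also spans 10 semitones — they're enharmonic.

Yes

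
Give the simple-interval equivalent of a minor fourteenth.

Subtracting seven from the interval number removes an octave: 14 − 7 = 7.
So a minor fourteenth is an octave plus a minor seventh. The quality is unchanged.

m7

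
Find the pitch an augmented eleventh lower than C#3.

G1

The eleventh's letter: C down four letter names plus an octave → G.
An augmented eleventh is 18 semitones; 18 semitones down from C#3 gives G1.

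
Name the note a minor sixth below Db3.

Counting six letter names down from D lands on F.
A minor sixth spans 8 semitones, so from Db3 the target pitch is F2.

F2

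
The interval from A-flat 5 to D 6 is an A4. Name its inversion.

d5

The rule of nine gives the new number: 9 − 4 = 5, so a fourth becomes a fifth.
The quality also flips — augmented becomes diminished — giving a diminished fifth.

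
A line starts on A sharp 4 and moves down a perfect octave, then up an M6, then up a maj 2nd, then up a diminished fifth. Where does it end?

D sharp 5

A#4 down a perfect octave → A#3 (12 semitones).
Up a major sixth from A#3: F##4 (9 semitones up).
Up a major second from F##4: G##4 (2 semitones up).
A diminished fifth up from G##4 is D#5.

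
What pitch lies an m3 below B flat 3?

Three letter names down from B: G.
A minor third spans 3 semitones, so from Bb3 the target pitch is G3.

G 3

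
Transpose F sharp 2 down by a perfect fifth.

Counting five letter names down from F lands on B.
A perfect fifth is 7 semitones; 7 semitones down from F#2 gives B1.

B 1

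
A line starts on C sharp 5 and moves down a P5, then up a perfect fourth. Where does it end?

Down a perfect fifth from C#5: F#4 (7 semitones down).
F#4 up a perfect fourth → B4 (5 semitones).

B 4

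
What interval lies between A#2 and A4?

A to A is the same letter name, plus 2 octaves: a fifteenth.
A perfect fifteenth would be 24 semitones; A#2 to A4 is 23, one semitone narrower, so the interval is diminished.
(Equivalently, a compound diminished octave: a diminished octave plus an octave.)

diminished fifteenth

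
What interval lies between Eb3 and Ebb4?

E to E is the same letter name, plus an octave, so the interval is some kind of octave.
A perfect octave would be 12 semitones; Eb3 to Ebb4 is 11, one semitone narrower, so the interval is diminished.

diminished octave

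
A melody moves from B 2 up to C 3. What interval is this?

m2

B to C spans two letter names (B-C) — that makes it a second of some quality.
A major second would be 2 semitones, but B2 to C3 is 1 — one semitone narrower, making it a minor second.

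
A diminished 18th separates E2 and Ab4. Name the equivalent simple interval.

Subtracting seven from the interval number removes an octave: 18 − 14 = 4.
So a diminished eighteenth is 2 octaves plus a diminished fourth. The quality is unchanged.

diminished 4th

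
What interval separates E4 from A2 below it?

Descending from E4 to A2 is the same interval as ascending A2 to E4.
A to E spans five letter names (A-B-C-D-E), plus an octave — that makes it a twelfth of some quality.
Counting semitones, A2→E4 is 19, which is the perfect twelfth.
(Equivalently, a compound perfect fifth: a perfect fifth plus an octave.)

P12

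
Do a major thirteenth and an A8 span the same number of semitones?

21 semitones (major thirteenth) vs 13 semitones (augmented octave): not equal.

No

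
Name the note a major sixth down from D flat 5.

The sixth takes the letter from D down to F.
A major sixth spans 9 semitones, so from Db5 the target pitch is Fb4.

F flat 4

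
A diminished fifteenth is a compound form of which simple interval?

diminished 8th

Subtracting seven from the interval number removes an octave: 15 − 7 = 8.
So a diminished fifteenth is an octave plus a diminished octave. The quality is unchanged.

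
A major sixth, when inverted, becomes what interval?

m3

Interval numbers invert to sum to nine: 6 + 3 = 9, so a sixth inverts to a third.
Quality inverts too: major becomes minor. That makes the inversion a minor third.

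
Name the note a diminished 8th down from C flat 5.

C 4

The letter stays C (same as the start), shifted an octave down.
Moving 11 semitones down from Cb5 (the size of a diminished octave) reaches C4.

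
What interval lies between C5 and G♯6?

C to G spans five letter names (C-D-E-F-G), plus an octave: a twelfth.
C5 to G#6 spans 20 semitones — one semitone wider than the perfect twelfth (19) — giving an augmented twelfth.
(Equivalently, a compound augmented fifth: an augmented fifth plus an octave.)

augmented 12th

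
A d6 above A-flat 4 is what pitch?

The sixth takes the letter from A up to F.
A diminished sixth spans 7 semitones, so from Ab4 the target pitch is Fbb5.

F-double-flat 5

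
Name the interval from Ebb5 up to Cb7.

major thirteenth

E to C spans six letter names (E-F-G-A-B-C), plus an octave, so the interval is some kind of thirteenth.
Ebb5 to Cb7 is 21 semitones, matching the major thirteenth exactly, so the quality is major.
(Equivalently, a compound major sixth: a major sixth plus an octave.)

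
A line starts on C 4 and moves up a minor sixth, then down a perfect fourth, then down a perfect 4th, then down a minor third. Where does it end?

G 3

C4 up a minor sixth → Ab4 (8 semitones).
A perfect fourth down from Ab4 is Eb4.
A perfect fourth down from Eb4 is Bb3.
Down a minor third from Bb3: G3 (3 semitones down).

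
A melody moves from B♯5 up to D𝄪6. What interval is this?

B to D spans three letter names (B-C-D): a third.
The major third spans 4 semitones, and B#5 to D##6 is exactly 4 semitones — so this is a major third.

major third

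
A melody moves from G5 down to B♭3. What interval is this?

M13

Descending from G5 to Bb3 is the same interval as ascending Bb3 to G5.
B to G spans six letter names (B-C-D-E-F-G), plus an octave: a thirteenth.
Bb3 to G5 is 21 semitones, matching the major thirteenth exactly, so the quality is major.
(Equivalently, a compound major sixth: a major sixth plus an octave.)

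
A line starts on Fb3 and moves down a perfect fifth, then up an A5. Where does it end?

F3

Fb3 down a perfect fifth → Bbb2 (7 semitones).
Up an augmented fifth from Bbb2: F3 (8 semitones up).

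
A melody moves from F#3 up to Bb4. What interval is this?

F to B spans four letter names (F-G-A-B), plus an octave, so the interval is some kind of eleventh.
The perfect eleventh is 17 semitones; here we have 16, one semitone narrower: diminished.
(Equivalently, a compound diminished fourth: a diminished fourth plus an octave.)

diminished eleventh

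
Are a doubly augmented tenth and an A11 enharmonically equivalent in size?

Yes

Both span 18 semitones: a doubly augmented tenth and an augmented eleventh are the same chromatic distance.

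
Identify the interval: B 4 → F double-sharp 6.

A12

B to F spans five letter names (B-C-D-E-F), plus an octave, so the interval is some kind of twelfth.
A perfect twelfth would be 19 semitones; B4 to F##6 is 20, one semitone wider, so the interval is augmented.
(Equivalently, a compound augmented fifth: an augmented fifth plus an octave.)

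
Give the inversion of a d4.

augmented fifth

Interval numbers invert to sum to nine: 4 + 5 = 9, so a fourth inverts to a fifth.
And diminished becomes augmented under inversion, so we get an augmented fifth.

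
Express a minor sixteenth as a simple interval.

m2

Subtracting seven from the interval number removes an octave: 16 − 14 = 2.
So a minor sixteenth is 2 octaves plus a minor second. The quality is unchanged.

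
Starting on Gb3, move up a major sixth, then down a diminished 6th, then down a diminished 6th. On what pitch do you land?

B##2

Gb3 up a major sixth → Eb4 (9 semitones).
Eb4 down a diminished sixth → G#3 (7 semitones).
A diminished sixth down from G#3 is B##2.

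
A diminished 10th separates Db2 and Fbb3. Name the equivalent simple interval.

Subtracting seven from the interval number removes an octave: 10 − 7 = 3.
So a diminished tenth is an octave plus a diminished third. The quality is unchanged.

diminished 3rd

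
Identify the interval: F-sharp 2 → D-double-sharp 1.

diminished tenth

Descending from F#2 to D##1 is the same interval as ascending D##1 to F#2.
D to F spans three letter names (D-E-F), plus an octave, so the interval is some kind of tenth.
A major tenth would be 16 semitones; D##1 to F#2 is 14, two semitones narrower, so the interval is diminished.
(Equivalently, a compound diminished third: a diminished third plus an octave.)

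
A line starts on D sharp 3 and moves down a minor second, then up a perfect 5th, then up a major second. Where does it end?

D#3 down a minor second → C##3 (1 semitone).
C##3 up a perfect fifth → G##3 (7 semitones).
Up a major second from G##3: A##3 (2 semitones up).

A double-sharp 3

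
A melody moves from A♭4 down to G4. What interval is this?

m2

Descending from Ab4 to G4 is the same interval as ascending G4 to Ab4.
G to A spans two letter names (G-A) — that makes it a second of some quality.
A major second would be 2 semitones, but G4 to Ab4 is 1 — one semitone narrower, making it a minor second.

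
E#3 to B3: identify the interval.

diminished fifth

E to B spans five letter names (E-F-G-A-B), so the interval is some kind of fifth.
A perfect fifth would be 7 semitones; E#3 to B3 is 6, one semitone narrower, so the interval is diminished.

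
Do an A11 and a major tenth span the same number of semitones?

An augmented eleventh is 18 semitones but a major tenth is 16 semitones — different sizes.

No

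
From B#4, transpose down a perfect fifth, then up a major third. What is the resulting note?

G##4

Down a perfect fifth from B#4: E#4 (7 semitones down).
Up a major third from E#4: G##4 (4 semitones up).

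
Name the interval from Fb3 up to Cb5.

perfect twelfth

F to C spans five letter names (F-G-A-B-C), plus an octave, so the interval is some kind of twelfth.
Fb3 to Cb5 is 19 semitones, matching the perfect twelfth exactly, so the quality is perfect.
(Equivalently, a compound perfect fifth: a perfect fifth plus an octave.)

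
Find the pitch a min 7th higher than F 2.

Seven letter names up from F: E.
A minor seventh is 10 semitones; 10 semitones up from F2 gives Eb3.

E flat 3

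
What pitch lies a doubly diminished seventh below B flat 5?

The seventh takes the letter from B down to C.
A doubly diminished seventh spans 8 semitones, so from Bb5 the target pitch is C##5.

C double-sharp 5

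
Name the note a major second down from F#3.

Counting two letter names down from F lands on E.
Moving 2 semitones down from F#3 (the size of a major second) reaches E3.

E3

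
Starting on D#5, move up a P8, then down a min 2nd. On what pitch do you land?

D#5 up a perfect octave → D#6 (12 semitones).
Down a minor second from D#6: C##6 (1 semitone down).

C##6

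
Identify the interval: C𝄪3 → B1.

augmented ninth

Descending from C##3 to B1 is the same interval as ascending B1 to C##3.
B to C spans two letter names (B-C), plus an octave — that makes it a ninth of some quality.
B1 to C##3 spans 15 semitones — one semitone wider than the major ninth (14) — giving an augmented ninth.
(Equivalently, a compound augmented second: an augmented second plus an octave.)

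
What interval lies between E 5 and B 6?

E to B spans five letter names (E-F-G-A-B), plus an octave, so the interval is some kind of twelfth.
Counting semitones, E5→B6 is 19, which is the perfect twelfth.
(Equivalently, a compound perfect fifth: a perfect fifth plus an octave.)

perfect twelfth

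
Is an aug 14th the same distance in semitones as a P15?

An augmented fourteenth = 24 semitones = a perfect fifteenth; enharmonically equal.

Yes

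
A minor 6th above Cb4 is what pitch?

Abb4

Counting six letter names up from C lands on A.
Moving 8 semitones up from Cb4 (the size of a minor sixth) reaches Abb4.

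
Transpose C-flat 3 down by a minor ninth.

Two letters down from C (plus an octave) reaches B.
Moving 13 semitones down from Cb3 (the size of a minor ninth) reaches Bb1.

B-flat 1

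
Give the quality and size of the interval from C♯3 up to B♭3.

d7

C to B spans seven letter names (C-D-E-F-G-A-B) — that makes it a seventh of some quality.
A major seventh would be 11 semitones; C#3 to Bb3 is 9, two semitones narrower, so the interval is diminished.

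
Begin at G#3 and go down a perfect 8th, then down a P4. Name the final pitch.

D#2

A perfect octave down from G#3 is G#2.
Down a perfect fourth from G#2: D#2 (5 semitones down).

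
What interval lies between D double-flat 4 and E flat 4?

augmented second

D to E spans two letter names (D-E), so the interval is some kind of second.
Dbb4 to Eb4 spans 3 semitones — one semitone wider than the major second (2) — giving an augmented second.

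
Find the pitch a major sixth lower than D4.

Counting six letter names down from D lands on F.
A major sixth spans 9 semitones, so from D4 the target pitch is F3.

F3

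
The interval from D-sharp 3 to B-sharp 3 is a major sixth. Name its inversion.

The rule of nine gives the new number: 9 − 6 = 3, so a sixth becomes a third.
The quality also flips — major becomes minor — giving a minor third.

m3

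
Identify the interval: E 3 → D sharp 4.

major 7th

E to D spans seven letter names (E-F-G-A-B-C-D): a seventh.
E3 to D#4 is 11 semitones, matching the major seventh exactly, so the quality is major.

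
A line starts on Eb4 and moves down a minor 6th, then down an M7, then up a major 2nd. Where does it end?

Bb2

A minor sixth down from Eb4 is G3.
Down a major seventh from G3: Ab2 (11 semitones down).
Up a major second from Ab2: Bb2 (2 semitones up).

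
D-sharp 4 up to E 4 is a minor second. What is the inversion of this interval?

M7

Interval numbers invert to sum to nine: 2 + 7 = 9, so a second inverts to a seventh.
Quality inverts too: minor becomes major. That makes the inversion a major seventh.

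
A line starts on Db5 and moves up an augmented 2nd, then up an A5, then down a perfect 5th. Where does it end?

E#5

Up an augmented second from Db5: E5 (3 semitones up).
E5 up an augmented fifth → B#5 (8 semitones).
Down a perfect fifth from B#5: E#5 (7 semitones down).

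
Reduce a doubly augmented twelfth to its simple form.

Take out an octave (7 from the number): 12 − 7 = 5.
That makes a doubly augmented twelfth a compound doubly augmented fifth — an octave plus a doubly augmented fifth.

doubly augmented fifth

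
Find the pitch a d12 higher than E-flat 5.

B-double-flat 6

Counting five letter names plus an octave up from E lands on B.
A diminished twelfth spans 18 semitones, so from Eb5 the target pitch is Bbb6.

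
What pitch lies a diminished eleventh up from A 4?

Counting four letter names plus an octave up from A lands on D.
Moving 16 semitones up from A4 (the size of a diminished eleventh) reaches Db6.

D flat 6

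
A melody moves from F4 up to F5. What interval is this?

F to F is the same letter name, plus an octave, so the interval is some kind of octave.
The perfect octave spans 12 semitones, and F4 to F5 is exactly 12 semitones — so this is a perfect octave.

perfect octave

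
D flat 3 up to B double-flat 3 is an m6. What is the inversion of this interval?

M3

Interval numbers invert to sum to nine: 6 + 3 = 9, so a sixth inverts to a third.
The quality also flips — minor becomes major — giving a major third.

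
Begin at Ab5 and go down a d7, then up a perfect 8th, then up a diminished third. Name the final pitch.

Db6

Ab5 down a diminished seventh → B4 (9 semitones).
A perfect octave up from B4 is B5.
Up a diminished third from B5: Db6 (2 semitones up).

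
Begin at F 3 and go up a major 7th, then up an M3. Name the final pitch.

G sharp 4

F3 up a major seventh → E4 (11 semitones).
Up a major third from E4: G#4 (4 semitones up).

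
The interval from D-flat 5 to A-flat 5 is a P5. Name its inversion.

The rule of nine gives the new number: 9 − 5 = 4, so a fifth becomes a fourth.
And perfect stays perfect under inversion, so we get a perfect fourth.

perfect fourth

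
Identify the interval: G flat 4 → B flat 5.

major 10th

G to B spans three letter names (G-A-B), plus an octave — that makes it a tenth of some quality.
Gb4 to Bb5 is 16 semitones, matching the major tenth exactly, so the quality is major.
(Equivalently, a compound major third: a major third plus an octave.)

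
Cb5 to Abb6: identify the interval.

minor 13th

C to A spans six letter names (C-D-E-F-G-A), plus an octave, so the interval is some kind of thirteenth.
Cb5 to Abb6 is 20 semitones, a half step short of the major thirteenth (21), so this is minor.
(Equivalently, a compound minor sixth: a minor sixth plus an octave.)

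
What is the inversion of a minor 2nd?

major 7th

Inverted interval numbers add to nine, so a second pairs with a seventh (2 + 7 = 9).
The quality also flips — minor becomes major — giving a major seventh.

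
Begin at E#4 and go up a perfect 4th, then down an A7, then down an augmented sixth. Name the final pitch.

Dbb3

A perfect fourth up from E#4 is A#4.
An augmented seventh down from A#4 is Bb3.
An augmented sixth down from Bb3 is Dbb3.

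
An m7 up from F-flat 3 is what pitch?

Counting seven letter names up from F lands on E.
Moving 10 semitones up from Fb3 (the size of a minor seventh) reaches Ebb4.

E-double-flat 4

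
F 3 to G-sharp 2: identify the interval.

Descending from F3 to G#2 is the same interval as ascending G#2 to F3.
G to F spans seven letter names (G-A-B-C-D-E-F), so the interval is some kind of seventh.
G#2 to F3 spans 9 semitones — two semitones narrower than the major seventh (11) — giving a diminished seventh.

diminished seventh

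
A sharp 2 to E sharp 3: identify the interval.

perfect 5th

A to E spans five letter names (A-B-C-D-E), so the interval is some kind of fifth.
A#2 to E#3 is 7 semitones, matching the perfect fifth exactly, so the quality is perfect.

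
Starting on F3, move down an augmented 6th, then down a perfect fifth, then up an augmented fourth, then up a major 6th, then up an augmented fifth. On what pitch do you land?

Down an augmented sixth from F3: Abb2 (10 semitones down).
Abb2 down a perfect fifth → Dbb2 (7 semitones).
Dbb2 up an augmented fourth → Gb2 (6 semitones).
A major sixth up from Gb2 is Eb3.
Eb3 up an augmented fifth → B3 (8 semitones).

B3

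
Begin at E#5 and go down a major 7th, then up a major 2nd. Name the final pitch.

E#5 down a major seventh → F#4 (11 semitones).
Up a major second from F#4: G#4 (2 semitones up).

G#4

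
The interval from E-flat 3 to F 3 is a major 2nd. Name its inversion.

Inverted interval numbers add to nine, so a second pairs with a seventh (2 + 7 = 9).
And major becomes minor under inversion, so we get a minor seventh.

m7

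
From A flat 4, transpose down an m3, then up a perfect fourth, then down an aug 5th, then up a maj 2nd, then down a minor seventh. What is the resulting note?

A minor third down from Ab4 is F4.
F4 up a perfect fourth → Bb4 (5 semitones).
Down an augmented fifth from Bb4: Ebb4 (8 semitones down).
Up a major second from Ebb4: Fb4 (2 semitones up).
Fb4 down a minor seventh → Gb3 (10 semitones).

G flat 3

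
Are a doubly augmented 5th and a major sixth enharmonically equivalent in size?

Yes

Both span 9 semitones: a doubly augmented fifth and a major sixth are the same chromatic distance.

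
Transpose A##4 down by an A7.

B3

Seven letter names down from A: B.
An augmented seventh spans 12 semitones, so from A##4 the target pitch is B3.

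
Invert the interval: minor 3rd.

major sixth

The rule of nine gives the new number: 9 − 3 = 6, so a third becomes a sixth.
The quality also flips — minor becomes major — giving a major sixth.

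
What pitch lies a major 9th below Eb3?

The ninth's letter: E down two letter names plus an octave → D.
A major ninth is 14 semitones; 14 semitones down from Eb3 gives Db2.

Db2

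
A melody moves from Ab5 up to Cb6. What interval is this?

A to C spans three letter names (A-B-C), so the interval is some kind of third.
Ab5 to Cb6 is 3 semitones, a half step short of the major third (4), so this is minor.

minor 3rd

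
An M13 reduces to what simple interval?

Each octave removed subtracts seven from the number: 13 − 7 = 6.
That makes a major thirteenth a compound major sixth — an octave plus a major sixth.

M6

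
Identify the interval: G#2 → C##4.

augmented eleventh

G to C spans four letter names (G-A-B-C), plus an octave: an eleventh.
G#2 to C##4 spans 18 semitones — one semitone wider than the perfect eleventh (17) — giving an augmented eleventh.
(Equivalently, a compound augmented fourth: an augmented fourth plus an octave.)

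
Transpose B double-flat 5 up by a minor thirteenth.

Six letters up from B (plus an octave) reaches G.
A minor thirteenth spans 20 semitones, so from Bbb5 the target pitch is Gbb7.

G double-flat 7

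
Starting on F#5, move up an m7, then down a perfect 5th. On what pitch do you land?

A5

A minor seventh up from F#5 is E6.
Down a perfect fifth from E6: A5 (7 semitones down).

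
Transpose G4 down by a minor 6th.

B3

The sixth takes the letter from G down to B.
Moving 8 semitones down from G4 (the size of a minor sixth) reaches B3.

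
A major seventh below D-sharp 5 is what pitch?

The seventh takes the letter from D down to E.
A major seventh spans 11 semitones, so from D#5 the target pitch is E4.

E 4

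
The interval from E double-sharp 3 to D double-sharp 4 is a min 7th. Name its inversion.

The rule of nine gives the new number: 9 − 7 = 2, so a seventh becomes a second.
And minor becomes major under inversion, so we get a major second.

major second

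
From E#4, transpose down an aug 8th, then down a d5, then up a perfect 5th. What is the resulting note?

An augmented octave down from E#4 is E3.
E3 down a diminished fifth → A#2 (6 semitones).
A perfect fifth up from A#2 is E#3.

E#3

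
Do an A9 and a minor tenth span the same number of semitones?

Yes

An augmented ninth = 15 semitones = a minor tenth; enharmonically equal.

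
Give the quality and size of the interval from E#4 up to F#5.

E to F spans two letter names (E-F), plus an octave, so the interval is some kind of ninth.
E#4 to F#5 is 13 semitones, a half step short of the major ninth (14), so this is minor.
(Equivalently, a compound minor second: a minor second plus an octave.)

m9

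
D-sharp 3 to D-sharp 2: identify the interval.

perfect 8th

Descending from D#3 to D#2 is the same interval as ascending D#2 to D#3.
D to D is the same letter name, plus an octave, so the interval is some kind of octave.
The perfect octave spans 12 semitones, and D#2 to D#3 is exactly 12 semitones — so this is a perfect octave.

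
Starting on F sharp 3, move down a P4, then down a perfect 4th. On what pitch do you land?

G sharp 2

A perfect fourth down from F#3 is C#3.
A perfect fourth down from C#3 is G#2.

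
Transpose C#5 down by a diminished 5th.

F##4

Counting five letter names down from C lands on F.
Moving 6 semitones down from C#5 (the size of a diminished fifth) reaches F##4.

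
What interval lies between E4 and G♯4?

E to G spans three letter names (E-F-G), so the interval is some kind of third.
E4 to G#4 is 4 semitones, matching the major third exactly, so the quality is major.

M3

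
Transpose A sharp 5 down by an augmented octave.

An octave keeps the letter name A, an octave down from A.
An augmented octave spans 13 semitones, so from A#5 the target pitch is A4.

A 4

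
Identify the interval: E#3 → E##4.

E to E is the same letter name, plus an octave — that makes it an octave of some quality.
A perfect octave would be 12 semitones; E#3 to E##4 is 13, one semitone wider, so the interval is augmented.

augmented octave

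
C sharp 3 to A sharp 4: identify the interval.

C to A spans six letter names (C-D-E-F-G-A), plus an octave: a thirteenth.
C#3 to A#4 is 21 semitones, matching the major thirteenth exactly, so the quality is major.
(Equivalently, a compound major sixth: a major sixth plus an octave.)

major thirteenth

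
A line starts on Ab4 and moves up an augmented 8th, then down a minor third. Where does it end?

F#5

An augmented octave up from Ab4 is A5.
Down a minor third from A5: F#5 (3 semitones down).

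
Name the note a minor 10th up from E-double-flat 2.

Three letters up from E (plus an octave) reaches G.
A minor tenth is 15 semitones; 15 semitones up from Ebb2 gives Gbb3.

G-double-flat 3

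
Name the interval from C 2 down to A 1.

m3

Descending from C2 to A1 is the same interval as ascending A1 to C2.
A to C spans three letter names (A-B-C): a third.
At 3 semitones, A1→C2 falls one short of a major third: minor.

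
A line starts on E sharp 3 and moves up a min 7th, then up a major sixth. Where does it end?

Up a minor seventh from E#3: D#4 (10 semitones up).
Up a major sixth from D#4: B#4 (9 semitones up).

B sharp 4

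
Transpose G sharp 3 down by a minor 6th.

B sharp 2

The sixth takes the letter from G down to B.
A minor sixth is 8 semitones; 8 semitones down from G#3 gives B#2.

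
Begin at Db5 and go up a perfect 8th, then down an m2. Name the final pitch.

Up a perfect octave from Db5: Db6 (12 semitones up).
Db6 down a minor second → C6 (1 semitone).

C6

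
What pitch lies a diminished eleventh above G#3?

Counting four letter names plus an octave up from G lands on C.
Moving 16 semitones up from G#3 (the size of a diminished eleventh) reaches C5.

C5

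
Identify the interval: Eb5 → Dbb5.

augmented second

Descending from Eb5 to Dbb5 is the same interval as ascending Dbb5 to Eb5.
D to E spans two letter names (D-E), so the interval is some kind of second.
A major second would be 2 semitones; Dbb5 to Eb5 is 3, one semitone wider, so the interval is augmented.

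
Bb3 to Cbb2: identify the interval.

Descending from Bb3 to Cbb2 is the same interval as ascending Cbb2 to Bb3.
C to B spans seven letter names (C-D-E-F-G-A-B), plus an octave, so the interval is some kind of fourteenth.
A major fourteenth would be 23 semitones; Cbb2 to Bb3 is 24, one semitone wider, so the interval is augmented.
(Equivalently, a compound augmented seventh: an augmented seventh plus an octave.)

augmented fourteenth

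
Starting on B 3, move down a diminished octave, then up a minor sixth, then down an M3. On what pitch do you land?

B3 down a diminished octave → B#2 (11 semitones).
Up a minor sixth from B#2: G#3 (8 semitones up).
G#3 down a major third → E3 (4 semitones).

E 3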